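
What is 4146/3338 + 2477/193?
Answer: 4534202/322117 ≈ 14.076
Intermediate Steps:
4146/3338 + 2477/193 = 4146*(1/3338) + 2477*(1/193) = 2073/1669 + 2477/193 = 4534202/322117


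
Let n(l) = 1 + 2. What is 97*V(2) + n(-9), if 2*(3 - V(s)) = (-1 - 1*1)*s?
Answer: 488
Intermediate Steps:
n(l) = 3
V(s) = 3 + s (V(s) = 3 - (-1 - 1*1)*s/2 = 3 - (-1 - 1)*s/2 = 3 - (-1)*s = 3 + s)
97*V(2) + n(-9) = 97*(3 + 2) + 3 = 97*5 + 3 = 485 + 3 = 488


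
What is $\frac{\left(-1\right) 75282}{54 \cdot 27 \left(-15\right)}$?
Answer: $\frac{12547}{3645} \approx 3.4422$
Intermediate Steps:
$\frac{\left(-1\right) 75282}{54 \cdot 27 \left(-15\right)} = - \frac{75282}{1458 \left(-15\right)} = - \frac{75282}{-21870} = \left(-75282\right) \left(- \frac{1}{21870}\right) = \frac{12547}{3645}$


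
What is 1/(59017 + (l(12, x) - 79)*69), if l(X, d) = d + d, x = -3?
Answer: 1/53152 ≈ 1.8814e-5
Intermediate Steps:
l(X, d) = 2*d
1/(59017 + (l(12, x) - 79)*69) = 1/(59017 + (2*(-3) - 79)*69) = 1/(59017 + (-6 - 79)*69) = 1/(59017 - 85*69) = 1/(59017 - 5865) = 1/53152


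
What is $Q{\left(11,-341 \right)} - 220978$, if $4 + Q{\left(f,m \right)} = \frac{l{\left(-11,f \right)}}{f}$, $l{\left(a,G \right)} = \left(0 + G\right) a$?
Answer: $-220993$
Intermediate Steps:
$l{\left(a,G \right)} = G a$
$Q{\left(f,m \right)} = -15$ ($Q{\left(f,m \right)} = -4 + \frac{f \left(-11\right)}{f} = -4 + \frac{\left(-11\right) f}{f} = -4 - 11 = -15$)
$Q{\left(11,-341 \right)} - 220978 = -15 - 220978 = -220993$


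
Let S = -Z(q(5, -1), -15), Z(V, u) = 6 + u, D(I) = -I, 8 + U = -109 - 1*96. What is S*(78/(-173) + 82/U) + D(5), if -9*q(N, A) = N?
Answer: -153815/12283 ≈ -12.523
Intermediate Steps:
U = -213 (U = -8 + (-109 - 1*96) = -8 + (-109 - 96) = -8 - 205 = -213)
q(N, A) = -N/9
S = 9 (S = -(6 - 15) = -1*(-9) = 9)
S*(78/(-173) + 82/U) + D(5) = 9*(78/(-173) + 82/(-213)) - 1*5 = 9*(78*(-1/173) + 82*(-1/213)) - 5 = 9*(-78/173 - 82/213) - 5 = 9*(-30800/36849) - 5 = -92400/12283 - 5 = -153815/12283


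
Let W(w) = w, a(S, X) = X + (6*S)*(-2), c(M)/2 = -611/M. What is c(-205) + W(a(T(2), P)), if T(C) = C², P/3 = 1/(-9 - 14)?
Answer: -198829/4715 ≈ -42.169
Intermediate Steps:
P = -3/23 (P = 3/(-9 - 14) = 3/(-23) = 3*(-1/23) = -3/23 ≈ -0.13043)
c(M) = -1222/M (c(M) = 2*(-611/M) = -1222/M)
a(S, X) = X - 12*S
c(-205) + W(a(T(2), P)) = -1222/(-205) + (-3/23 - 12*2²) = -1222*(-1/205) + (-3/23 - 12*4) = 1222/205 + (-3/23 - 48) = 1222/205 - 1107/23 = -198829/4715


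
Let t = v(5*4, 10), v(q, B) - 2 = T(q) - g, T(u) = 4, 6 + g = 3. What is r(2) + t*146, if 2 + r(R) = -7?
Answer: 1305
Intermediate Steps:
g = -3 (g = -6 + 3 = -3)
v(q, B) = 9 (v(q, B) = 2 + (4 - 1*(-3)) = 2 + (4 + 3) = 2 + 7 = 9)
r(R) = -9 (r(R) = -2 - 7 = -9)
t = 9
r(2) + t*146 = -9 + 9*146 = -9 + 1314 = 1305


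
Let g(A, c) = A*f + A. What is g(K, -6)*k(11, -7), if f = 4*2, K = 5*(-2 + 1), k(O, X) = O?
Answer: -495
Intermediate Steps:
K = -5 (K = 5*(-1) = -5)
f = 8
g(A, c) = 9*A (g(A, c) = A*8 + A = 8*A + A = 9*A)
g(K, -6)*k(11, -7) = (9*(-5))*11 = -45*11 = -495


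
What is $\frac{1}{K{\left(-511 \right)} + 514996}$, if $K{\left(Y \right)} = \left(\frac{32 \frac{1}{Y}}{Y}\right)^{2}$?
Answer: $\frac{68184176641}{35114578233409460} \approx 1.9418 \cdot 10^{-6}$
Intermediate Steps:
$K{\left(Y \right)} = \frac{1024}{Y^{4}}$ ($K{\left(Y \right)} = \left(\frac{32}{Y^{2}}\right)^{2} = \frac{1024}{Y^{4}}$)
$\frac{1}{K{\left(-511 \right)} + 514996} = \frac{1}{\frac{1024}{68184176641} + 514996} = \frac{1}{\frac{35114578233409460}{68184176641}} = \frac{68184176641}{35114578233409460}$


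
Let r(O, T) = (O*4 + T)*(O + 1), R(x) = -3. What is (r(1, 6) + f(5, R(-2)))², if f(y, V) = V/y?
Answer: 9409/25 ≈ 376.36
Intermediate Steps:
r(O, T) = (1 + O)*(T + 4*O) (r(O, T) = (4*O + T)*(1 + O) = (T + 4*O)*(1 + O) = (1 + O)*(T + 4*O))
(r(1, 6) + f(5, R(-2)))² = ((6 + 4*1 + 4*1² + 1*6) - 3/5)² = ((6 + 4 + 4*1 + 6) - 3*⅕)² = ((6 + 4 + 4 + 6) - ⅗)² = (20 - ⅗)² = (97/5)² = 9409/25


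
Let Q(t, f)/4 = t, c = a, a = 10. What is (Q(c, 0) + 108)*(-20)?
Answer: -2960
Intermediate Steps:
c = 10
Q(t, f) = 4*t
(Q(c, 0) + 108)*(-20) = (4*10 + 108)*(-20) = (40 + 108)*(-20) = 148*(-20) = -2960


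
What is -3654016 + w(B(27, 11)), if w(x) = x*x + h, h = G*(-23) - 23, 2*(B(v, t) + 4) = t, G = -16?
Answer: -14614675/4 ≈ -3.6537e+6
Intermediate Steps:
B(v, t) = -4 + t/2
h = 345 (h = -16*(-23) - 23 = 368 - 23 = 345)
w(x) = 345 + x**2 (w(x) = x*x + 345 = x**2 + 345 = 345 + x**2)
-3654016 + w(B(27, 11)) = -3654016 + (345 + (-4 + (1/2)*11)**2) = -3654016 + (345 + (-4 + 11/2)**2) = -3654016 + (345 + (3/2)**2) = -3654016 + (345 + 9/4) = -3654016 + 1389/4 = -14614675/4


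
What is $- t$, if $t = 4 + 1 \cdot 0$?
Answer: $-4$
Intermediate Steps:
$t = 4$ ($t = 4 + 0 = 4$)
$- t = \left(-1\right) 4 = -4$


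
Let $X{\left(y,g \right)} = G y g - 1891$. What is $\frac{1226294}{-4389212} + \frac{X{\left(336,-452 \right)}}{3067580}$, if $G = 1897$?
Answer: $- \frac{63415361448771}{673212947348} \approx -94.198$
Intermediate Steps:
$X{\left(y,g \right)} = -1891 + 1897 g y$ ($X{\left(y,g \right)} = 1897 y g - 1891 = 1897 g y - 1891 = -1891 + 1897 g y$)
$\frac{1226294}{-4389212} + \frac{X{\left(336,-452 \right)}}{3067580} = \frac{1226294}{-4389212} + \frac{-1891 + 1897 \left(-452\right) 336}{3067580} = 1226294 \left(- \frac{1}{4389212}\right) + \left(-1891 - 288101184\right) \frac{1}{3067580} = - \frac{613147}{2194606} - \frac{57620615}{613516} = - \frac{63415361448771}{673212947348}$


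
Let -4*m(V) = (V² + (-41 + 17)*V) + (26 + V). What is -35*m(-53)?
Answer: 70945/2 ≈ 35473.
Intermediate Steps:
m(V) = -13/2 - V²/4 + 23*V/4 (m(V) = -((V² + (-41 + 17)*V) + (26 + V))/4 = -((V² - 24*V) + (26 + V))/4 = -(26 + V² - 23*V)/4 = -13/2 - V²/4 + 23*V/4)
-35*m(-53) = -35*(-13/2 - ¼*(-53)² + (23/4)*(-53)) = -35*(-13/2 - ¼*2809 - 1219/4) = -35*(-13/2 - 2809/4 - 1219/4) = -35*(-2027/2) = 70945/2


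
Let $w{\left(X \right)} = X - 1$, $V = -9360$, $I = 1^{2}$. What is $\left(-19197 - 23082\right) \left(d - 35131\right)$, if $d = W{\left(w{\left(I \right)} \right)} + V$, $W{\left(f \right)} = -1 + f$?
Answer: $1881077268$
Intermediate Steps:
$I = 1$
$w{\left(X \right)} = -1 + X$ ($w{\left(X \right)} = X - 1 = -1 + X$)
$d = -9361$ ($d = \left(-1 + \left(-1 + 1\right)\right) - 9360 = \left(-1 + 0\right) - 9360 = -1 - 9360 = -9361$)
$\left(-19197 - 23082\right) \left(d - 35131\right) = \left(-19197 - 23082\right) \left(-9361 - 35131\right) = \left(-42279\right) \left(-44492\right) = 1881077268$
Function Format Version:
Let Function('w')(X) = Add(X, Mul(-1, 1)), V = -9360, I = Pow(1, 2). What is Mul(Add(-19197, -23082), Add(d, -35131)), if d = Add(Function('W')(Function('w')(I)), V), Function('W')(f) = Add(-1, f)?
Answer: 1881077268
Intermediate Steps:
I = 1
Function('w')(X) = Add(-1, X) (Function('w')(X) = Add(X, -1) = Add(-1, X))
d = -9361 (d = Add(Add(-1, Add(-1, 1)), -9360) = Add(Add(-1, 0), -9360) = Add(-1, -9360) = -9361)
Mul(Add(-19197, -23082), Add(d, -35131)) = Mul(Add(-19197, -23082), Add(-9361, -35131)) = Mul(-42279, -44492) = 1881077268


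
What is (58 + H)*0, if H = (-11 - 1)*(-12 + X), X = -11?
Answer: 0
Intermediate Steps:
H = 276 (H = (-11 - 1)*(-12 - 11) = -12*(-23) = 276)
(58 + H)*0 = (58 + 276)*0 = 334*0 = 0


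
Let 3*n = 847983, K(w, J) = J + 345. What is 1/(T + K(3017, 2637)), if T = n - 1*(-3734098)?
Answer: 1/4019741 ≈ 2.4877e-7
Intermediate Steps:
K(w, J) = 345 + J
n = 282661 (n = (⅓)*847983 = 282661)
T = 4016759 (T = 282661 - 1*(-3734098) = 282661 + 3734098 = 4016759)
1/(T + K(3017, 2637)) = 1/(4016759 + (345 + 2637)) = 1/(4016759 + 2982) = 1/4019741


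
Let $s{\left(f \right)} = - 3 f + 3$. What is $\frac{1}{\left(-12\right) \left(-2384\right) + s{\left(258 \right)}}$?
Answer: $\frac{1}{27837} \approx 3.5923 \cdot 10^{-5}$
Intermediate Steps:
$s{\left(f \right)} = 3 - 3 f$
$\frac{1}{\left(-12\right) \left(-2384\right) + s{\left(258 \right)}} = \frac{1}{\left(-12\right) \left(-2384\right) + \left(3 - 774\right)} = \frac{1}{28608 + \left(3 - 774\right)} = \frac{1}{28608 - 771} = \frac{1}{27837}$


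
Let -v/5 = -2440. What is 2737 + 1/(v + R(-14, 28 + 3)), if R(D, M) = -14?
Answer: 33353083/12186 ≈ 2737.0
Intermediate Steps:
v = 12200 (v = -5*(-2440) = 12200)
2737 + 1/(v + R(-14, 28 + 3)) = 2737 + 1/(12200 - 14) = 2737 + 1/12186 = 33353083/12186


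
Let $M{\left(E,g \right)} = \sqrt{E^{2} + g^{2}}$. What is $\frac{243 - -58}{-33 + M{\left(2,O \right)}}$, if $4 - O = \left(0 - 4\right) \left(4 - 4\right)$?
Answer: $- \frac{9933}{1069} - \frac{602 \sqrt{5}}{1069} \approx -10.551$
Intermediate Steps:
$O = 4$ ($O = 4 - \left(0 - 4\right) \left(4 - 4\right) = 4 - \left(-4\right) 0 = 4 - 0 = 4 + 0 = 4$)
$\frac{243 - -58}{-33 + M{\left(2,O \right)}} = \frac{243 - -58}{-33 + \sqrt{2^{2} + 4^{2}}} = \frac{243 + 58}{-33 + \sqrt{4 + 16}} = \frac{301}{-33 + \sqrt{20}} = \frac{301}{-33 + 2 \sqrt{5}}$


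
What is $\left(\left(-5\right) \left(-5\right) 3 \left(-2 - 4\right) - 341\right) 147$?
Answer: $-116277$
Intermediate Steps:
$\left(\left(-5\right) \left(-5\right) 3 \left(-2 - 4\right) - 341\right) 147 = \left(25 \cdot 3 \left(-2 - 4\right) - 341\right) 147 = \left(75 \left(-2 - 4\right) - 341\right) 147 = \left(75 \left(-6\right) - 341\right) 147 = \left(-450 - 341\right) 147 = \left(-791\right) 147 = -116277$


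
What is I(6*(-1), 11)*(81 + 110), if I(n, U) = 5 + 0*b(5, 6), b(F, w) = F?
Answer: 955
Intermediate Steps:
I(n, U) = 5 (I(n, U) = 5 + 0*5 = 5 + 0 = 5)
I(6*(-1), 11)*(81 + 110) = 5*(81 + 110) = 5*191 = 955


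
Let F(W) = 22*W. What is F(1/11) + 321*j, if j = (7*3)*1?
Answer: 6743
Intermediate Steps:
j = 21 (j = 21*1 = 21)
F(1/11) + 321*j = 22/11 + 321*21 = 22*(1/11) + 6741 = 2 + 6741 = 6743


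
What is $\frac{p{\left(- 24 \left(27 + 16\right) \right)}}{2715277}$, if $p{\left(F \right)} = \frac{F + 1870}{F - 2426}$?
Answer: $- \frac{419}{4694713933} \approx -8.9249 \cdot 10^{-8}$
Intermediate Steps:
$p{\left(F \right)} = \frac{1870 + F}{-2426 + F}$
$\frac{p{\left(- 24 \left(27 + 16\right) \right)}}{2715277} = \frac{\frac{1}{-2426 - 24 \left(27 + 16\right)} \left(1870 - 24 \left(27 + 16\right)\right)}{2715277} = \frac{1870 - 1032}{-2426 - 1032} \cdot \frac{1}{2715277} = \frac{1}{-3458} \cdot 838 \cdot \frac{1}{2715277} = \left(- \frac{1}{3458}\right) 838 \cdot \frac{1}{2715277} = \left(- \frac{419}{1729}\right) \frac{1}{2715277} = - \frac{419}{4694713933}$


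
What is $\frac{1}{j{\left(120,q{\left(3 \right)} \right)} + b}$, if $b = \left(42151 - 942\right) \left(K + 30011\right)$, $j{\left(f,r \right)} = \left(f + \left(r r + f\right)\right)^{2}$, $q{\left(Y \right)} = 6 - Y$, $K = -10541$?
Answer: $\frac{1}{802401231} \approx 1.2463 \cdot 10^{-9}$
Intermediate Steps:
$j{\left(f,r \right)} = \left(r^{2} + 2 f\right)^{2}$ ($j{\left(f,r \right)} = \left(f + \left(r^{2} + f\right)\right)^{2} = \left(f + \left(f + r^{2}\right)\right)^{2} = \left(r^{2} + 2 f\right)^{2}$)
$b = 802339230$ ($b = \left(42151 - 942\right) \left(-10541 + 30011\right) = 41209 \cdot 19470 = 802339230$)
$\frac{1}{j{\left(120,q{\left(3 \right)} \right)} + b} = \frac{1}{\left(\left(6 - 3\right)^{2} + 2 \cdot 120\right)^{2} + 802339230} = \frac{1}{\left(\left(6 - 3\right)^{2} + 240\right)^{2} + 802339230} = \frac{1}{\left(3^{2} + 240\right)^{2} + 802339230} = \frac{1}{\left(9 + 240\right)^{2} + 802339230} = \frac{1}{249^{2} + 802339230} = \frac{1}{62001 + 802339230} = \frac{1}{802401231}$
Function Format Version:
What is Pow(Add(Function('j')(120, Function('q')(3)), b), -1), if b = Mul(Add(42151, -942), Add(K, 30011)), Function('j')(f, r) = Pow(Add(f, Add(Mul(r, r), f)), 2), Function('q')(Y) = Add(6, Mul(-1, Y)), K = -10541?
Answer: Rational(1, 802401231) ≈ 1.2463e-9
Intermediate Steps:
Function('j')(f, r) = Pow(Add(Pow(r, 2), Mul(2, f)), 2) (Function('j')(f, r) = Pow(Add(f, Add(Pow(r, 2), f)), 2) = Pow(Add(f, Add(f, Pow(r, 2))), 2) = Pow(Add(Pow(r, 2), Mul(2, f)), 2))
b = 802339230 (b = Mul(Add(42151, -942), Add(-10541, 30011)) = Mul(41209, 19470) = 802339230)
Pow(Add(Function('j')(120, Function('q')(3)), b), -1) = Pow(Add(Pow(Add(Pow(Add(6, Mul(-1, 3)), 2), Mul(2, 120)), 2), 802339230), -1) = Pow(Add(Pow(Add(Pow(Add(6, -3), 2), 240), 2), 802339230), -1) = Pow(Add(Pow(Add(Pow(3, 2), 240), 2), 802339230), -1) = Pow(Add(Pow(Add(9, 240), 2), 802339230), -1) = Pow(Add(Pow(249, 2), 802339230), -1) = Pow(Add(62001, 802339230), -1) = Pow(802401231, -1) = Rational(1, 802401231)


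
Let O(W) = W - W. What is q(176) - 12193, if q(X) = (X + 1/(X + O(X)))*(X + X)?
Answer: 49761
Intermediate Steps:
O(W) = 0
q(X) = 2*X*(X + 1/X) (q(X) = (X + 1/(X + 0))*(X + X) = (X + 1/X)*(2*X) = 2*X*(X + 1/X))
q(176) - 12193 = (2 + 2*176²) - 12193 = (2 + 2*30976) - 12193 = (2 + 61952) - 12193 = 61954 - 12193 = 49761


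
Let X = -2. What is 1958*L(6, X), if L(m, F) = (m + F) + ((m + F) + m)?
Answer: 27412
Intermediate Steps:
L(m, F) = 2*F + 3*m (L(m, F) = (F + m) + ((F + m) + m) = (F + m) + (F + 2*m) = 2*F + 3*m)
1958*L(6, X) = 1958*(2*(-2) + 3*6) = 1958*(-4 + 18) = 1958*14 = 27412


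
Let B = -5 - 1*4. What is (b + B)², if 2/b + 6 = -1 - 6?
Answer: 14161/169 ≈ 83.793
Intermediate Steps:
B = -9 (B = -5 - 4 = -9)
b = -2/13 (b = 2/(-6 + (-1 - 6)) = 2/(-6 - 7) = 2/(-13) = 2*(-1/13) = -2/13 ≈ -0.15385)
(b + B)² = (-2/13 - 9)² = (-119/13)² = 14161/169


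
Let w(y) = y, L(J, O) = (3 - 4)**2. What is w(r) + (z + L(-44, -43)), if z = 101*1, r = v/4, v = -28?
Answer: 95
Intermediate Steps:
L(J, O) = 1 (L(J, O) = (-1)**2 = 1)
r = -7 (r = -28/4 = -28*1/4 = -7)
z = 101
w(r) + (z + L(-44, -43)) = -7 + (101 + 1) = -7 + 102 = 95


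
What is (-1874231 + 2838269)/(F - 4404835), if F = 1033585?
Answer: -5183/18125 ≈ -0.28596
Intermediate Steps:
(-1874231 + 2838269)/(F - 4404835) = (-1874231 + 2838269)/(1033585 - 4404835) = 964038/(-3371250) = 964038*(-1/3371250) = -5183/18125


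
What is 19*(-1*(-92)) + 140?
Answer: 1888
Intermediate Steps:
19*(-1*(-92)) + 140 = 19*92 + 140 = 1748 + 140 = 1888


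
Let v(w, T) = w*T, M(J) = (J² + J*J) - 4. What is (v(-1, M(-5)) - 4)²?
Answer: 2500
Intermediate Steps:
M(J) = -4 + 2*J² (M(J) = (J² + J²) - 4 = 2*J² - 4 = -4 + 2*J²)
v(w, T) = T*w
(v(-1, M(-5)) - 4)² = ((-4 + 2*(-5)²)*(-1) - 4)² = ((-4 + 2*25)*(-1) - 4)² = ((-4 + 50)*(-1) - 4)² = (46*(-1) - 4)² = (-46 - 4)² = (-50)² = 2500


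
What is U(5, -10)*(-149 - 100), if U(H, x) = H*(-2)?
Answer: 2490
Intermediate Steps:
U(H, x) = -2*H
U(5, -10)*(-149 - 100) = (-2*5)*(-149 - 100) = -10*(-249) = 2490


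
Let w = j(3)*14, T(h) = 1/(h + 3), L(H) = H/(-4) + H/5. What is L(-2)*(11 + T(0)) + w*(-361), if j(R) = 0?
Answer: 17/15 ≈ 1.1333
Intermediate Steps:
L(H) = -H/20 (L(H) = H*(-1/4) + H*(1/5) = -H/4 + H/5 = -H/20)
T(h) = 1/(3 + h)
w = 0 (w = 0*14 = 0)
L(-2)*(11 + T(0)) + w*(-361) = (-1/20*(-2))*(11 + 1/(3 + 0)) + 0*(-361) = (11 + 1/3)/10 + 0 = (1/10)*(34/3) + 0 = 17/15 + 0 = 17/15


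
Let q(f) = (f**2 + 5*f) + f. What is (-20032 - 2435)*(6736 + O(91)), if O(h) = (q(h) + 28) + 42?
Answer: -351226611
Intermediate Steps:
q(f) = f**2 + 6*f
O(h) = 70 + h*(6 + h) (O(h) = (h*(6 + h) + 28) + 42 = (28 + h*(6 + h)) + 42 = 70 + h*(6 + h))
(-20032 - 2435)*(6736 + O(91)) = (-20032 - 2435)*(6736 + (70 + 91*(6 + 91))) = -22467*(6736 + (70 + 91*97)) = -22467*(6736 + (70 + 8827)) = -22467*(6736 + 8897) = -22467*15633 = -351226611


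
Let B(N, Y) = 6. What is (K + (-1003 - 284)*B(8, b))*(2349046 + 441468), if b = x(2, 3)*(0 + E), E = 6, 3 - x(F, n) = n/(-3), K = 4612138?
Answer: 12848687309824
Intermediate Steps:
x(F, n) = 3 + n/3 (x(F, n) = 3 - n/(-3) = 3 - n*(-1)/3 = 3 - (-1)*n/3 = 3 + n/3)
b = 24 (b = (3 + (1/3)*3)*(0 + 6) = (3 + 1)*6 = 4*6 = 24)
(K + (-1003 - 284)*B(8, b))*(2349046 + 441468) = (4612138 + (-1003 - 284)*6)*(2349046 + 441468) = (4612138 - 1287*6)*2790514 = (4612138 - 7722)*2790514 = 4604416*2790514 = 12848687309824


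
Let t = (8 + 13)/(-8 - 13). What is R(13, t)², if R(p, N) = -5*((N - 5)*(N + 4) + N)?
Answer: 9025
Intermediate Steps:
t = -1 (t = 21/(-21) = 21*(-1/21) = -1)
R(p, N) = -5*N - 5*(-5 + N)*(4 + N) (R(p, N) = -5*((-5 + N)*(4 + N) + N) = -5*(N + (-5 + N)*(4 + N)) = -5*N - 5*(-5 + N)*(4 + N))
R(13, t)² = (100 - 5*(-1)²)² = (100 - 5*1)² = (100 - 5)² = 95² = 9025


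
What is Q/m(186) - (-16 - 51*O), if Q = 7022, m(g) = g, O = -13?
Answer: -56660/93 ≈ -609.25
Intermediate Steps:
Q/m(186) - (-16 - 51*O) = 7022/186 - (-16 - 51*(-13)) = 7022*(1/186) - (-16 + 663) = 3511/93 - 1*647 = 3511/93 - 647 = -56660/93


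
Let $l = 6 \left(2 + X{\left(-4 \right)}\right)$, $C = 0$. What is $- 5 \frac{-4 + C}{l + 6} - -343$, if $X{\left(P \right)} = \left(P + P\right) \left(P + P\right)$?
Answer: $\frac{68953}{201} \approx 343.05$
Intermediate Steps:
$X{\left(P \right)} = 4 P^{2}$ ($X{\left(P \right)} = 2 P 2 P = 4 P^{2}$)
$l = 396$ ($l = 6 \left(2 + 4 \left(-4\right)^{2}\right) = 6 \left(2 + 4 \cdot 16\right) = 6 \left(2 + 64\right) = 6 \cdot 66 = 396$)
$- 5 \frac{-4 + C}{l + 6} - -343 = - 5 \frac{-4 + 0}{396 + 6} - -343 = - 5 \left(- \frac{4}{402}\right) + 343 = - 5 \left(\left(-4\right) \frac{1}{402}\right) + 343 = \left(-5\right) \left(- \frac{2}{201}\right) + 343 = \frac{10}{201} + 343 = \frac{68953}{201}$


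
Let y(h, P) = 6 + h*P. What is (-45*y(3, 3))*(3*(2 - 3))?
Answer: 2025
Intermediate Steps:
y(h, P) = 6 + P*h
(-45*y(3, 3))*(3*(2 - 3)) = (-45*(6 + 3*3))*(3*(2 - 3)) = (-45*(6 + 9))*(3*(-1)) = -45*15*(-3) = -675*(-3) = 2025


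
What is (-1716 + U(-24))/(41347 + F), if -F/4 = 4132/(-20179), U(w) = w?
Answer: -35111460/834357641 ≈ -0.042082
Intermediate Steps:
F = 16528/20179 (F = -16528/(-20179) = -16528*(-1)/20179 = -4*(-4132/20179) = 16528/20179 ≈ 0.81907)
(-1716 + U(-24))/(41347 + F) = (-1716 - 24)/(41347 + 16528/20179) = -1740/834357641/20179 = -1740*20179/834357641 = -35111460/834357641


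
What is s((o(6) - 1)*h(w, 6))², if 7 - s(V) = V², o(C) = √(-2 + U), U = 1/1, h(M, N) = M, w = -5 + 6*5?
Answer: -1562451 + 17500*I ≈ -1.5625e+6 + 17500.0*I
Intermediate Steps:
w = 25 (w = -5 + 30 = 25)
U = 1
o(C) = I (o(C) = √(-2 + 1) = √(-1) = I)
s(V) = 7 - V²
s((o(6) - 1)*h(w, 6))² = (7 - ((I - 1)*25)²)² = (7 - ((-1 + I)*25)²)² = (7 - (-25 + 25*I)²)²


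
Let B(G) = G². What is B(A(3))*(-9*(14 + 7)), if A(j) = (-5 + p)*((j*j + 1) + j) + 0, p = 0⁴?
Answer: -798525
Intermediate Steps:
p = 0
A(j) = -5 - 5*j - 5*j² (A(j) = (-5 + 0)*((j*j + 1) + j) + 0 = -5*((j² + 1) + j) + 0 = -5*((1 + j²) + j) + 0 = -5*(1 + j + j²) + 0 = (-5 - 5*j - 5*j²) + 0 = -5 - 5*j - 5*j²)
B(A(3))*(-9*(14 + 7)) = (-5 - 5*3 - 5*3²)²*(-9*(14 + 7)) = (-5 - 15 - 5*9)²*(-9*21) = (-5 - 15 - 45)²*(-189) = (-65)²*(-189) = 4225*(-189) = -798525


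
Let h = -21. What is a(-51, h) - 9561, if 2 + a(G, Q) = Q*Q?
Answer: -9122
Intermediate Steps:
a(G, Q) = -2 + Q² (a(G, Q) = -2 + Q*Q = -2 + Q²)
a(-51, h) - 9561 = (-2 + (-21)²) - 9561 = (-2 + 441) - 9561 = 439 - 9561 = -9122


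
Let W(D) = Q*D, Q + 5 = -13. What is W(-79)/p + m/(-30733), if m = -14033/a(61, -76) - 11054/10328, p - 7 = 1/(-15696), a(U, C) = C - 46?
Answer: 216073588173177195/1063663121206772 ≈ 203.14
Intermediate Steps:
Q = -18 (Q = -5 - 13 = -18)
a(U, C) = -46 + C
W(D) = -18*D
p = 109871/15696 (p = 7 + 1/(-15696) = 7 - 1/15696 = 109871/15696 ≈ 6.9999)
m = 35896059/315004 (m = -14033/(-46 - 76) - 11054/10328 = -14033/(-122) - 11054*1/10328 = -14033*(-1/122) - 5527/5164 = 14033/122 - 5527/5164 = 35896059/315004 ≈ 113.95)
W(-79)/p + m/(-30733) = (-18*(-79))/(109871/15696) + (35896059/315004)/(-30733) = 1422*(15696/109871) + (35896059/315004)*(-1/30733) = 22319712/109871 - 35896059/9681017932 = 216073588173177195/1063663121206772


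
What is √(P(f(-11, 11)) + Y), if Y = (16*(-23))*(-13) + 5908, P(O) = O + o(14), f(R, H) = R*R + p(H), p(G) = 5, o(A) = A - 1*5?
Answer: 3*√1203 ≈ 104.05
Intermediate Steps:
o(A) = -5 + A (o(A) = A - 5 = -5 + A)
f(R, H) = 5 + R² (f(R, H) = R*R + 5 = R² + 5 = 5 + R²)
P(O) = 9 + O (P(O) = O + (-5 + 14) = O + 9 = 9 + O)
Y = 10692 (Y = -368*(-13) + 5908 = 4784 + 5908 = 10692)
√(P(f(-11, 11)) + Y) = √((9 + (5 + (-11)²)) + 10692) = √((9 + (5 + 121)) + 10692) = √((9 + 126) + 10692) = √(135 + 10692) = √10827 = 3*√1203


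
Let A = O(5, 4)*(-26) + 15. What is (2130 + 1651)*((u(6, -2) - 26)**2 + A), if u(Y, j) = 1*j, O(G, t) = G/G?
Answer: 2922713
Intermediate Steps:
O(G, t) = 1
u(Y, j) = j
A = -11 (A = 1*(-26) + 15 = -26 + 15 = -11)
(2130 + 1651)*((u(6, -2) - 26)**2 + A) = (2130 + 1651)*((-2 - 26)**2 - 11) = 3781*((-28)**2 - 11) = 3781*(784 - 11) = 3781*773 = 2922713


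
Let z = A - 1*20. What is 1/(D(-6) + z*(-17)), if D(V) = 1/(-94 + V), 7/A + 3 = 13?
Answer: 100/32809 ≈ 0.0030479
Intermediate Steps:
A = 7/10 (A = 7/(-3 + 13) = 7/10 ≈ 0.70000)
z = -193/10 (z = 7/10 - 1*20 = 7/10 - 20 = -193/10 ≈ -19.300)
1/(D(-6) + z*(-17)) = 1/(1/(-94 - 6) - 193/10*(-17)) = 1/(1/(-100) + 3281/10) = 1/(-1/100 + 3281/10) = 1/(32809/100) = 100/32809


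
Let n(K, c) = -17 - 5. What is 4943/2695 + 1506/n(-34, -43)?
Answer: -16322/245 ≈ -66.620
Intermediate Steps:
n(K, c) = -22
4943/2695 + 1506/n(-34, -43) = 4943/2695 + 1506/(-22) = 4943*(1/2695) + 1506*(-1/22) = 4943/2695 - 753/11 = -16322/245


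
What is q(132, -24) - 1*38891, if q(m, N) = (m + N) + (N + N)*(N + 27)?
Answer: -38927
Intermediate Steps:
q(m, N) = N + m + 2*N*(27 + N) (q(m, N) = (N + m) + (2*N)*(27 + N) = (N + m) + 2*N*(27 + N) = N + m + 2*N*(27 + N))
q(132, -24) - 1*38891 = (132 + 2*(-24)² + 55*(-24)) - 1*38891 = (132 + 2*576 - 1320) - 38891 = (132 + 1152 - 1320) - 38891 = -36 - 38891 = -38927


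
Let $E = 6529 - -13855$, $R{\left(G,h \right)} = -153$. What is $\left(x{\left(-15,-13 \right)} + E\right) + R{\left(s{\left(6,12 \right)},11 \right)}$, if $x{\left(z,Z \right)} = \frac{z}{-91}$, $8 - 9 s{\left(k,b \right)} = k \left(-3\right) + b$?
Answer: $\frac{1841036}{91} \approx 20231.0$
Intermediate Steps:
$s{\left(k,b \right)} = \frac{8}{9} - \frac{b}{9} + \frac{k}{3}$ ($s{\left(k,b \right)} = \frac{8}{9} - \frac{k \left(-3\right) + b}{9} = \frac{8}{9} - \frac{- 3 k + b}{9} = \frac{8}{9} - \frac{b - 3 k}{9} = \frac{8}{9} - \left(- \frac{k}{3} + \frac{b}{9}\right) = \frac{8}{9} - \frac{b}{9} + \frac{k}{3}$)
$E = 20384$ ($E = 6529 + 13855 = 20384$)
$x{\left(z,Z \right)} = - \frac{z}{91}$ ($x{\left(z,Z \right)} = z \left(- \frac{1}{91}\right) = - \frac{z}{91}$)
$\left(x{\left(-15,-13 \right)} + E\right) + R{\left(s{\left(6,12 \right)},11 \right)} = \left(\left(- \frac{1}{91}\right) \left(-15\right) + 20384\right) - 153 = \left(\frac{15}{91} + 20384\right) - 153 = \frac{1854959}{91} - 153 = \frac{1841036}{91}$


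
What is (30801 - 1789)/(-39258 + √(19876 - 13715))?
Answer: -1138953096/1541184403 - 29012*√6161/1541184403 ≈ -0.74049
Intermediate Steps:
(30801 - 1789)/(-39258 + √(19876 - 13715)) = 29012/(-39258 + √6161)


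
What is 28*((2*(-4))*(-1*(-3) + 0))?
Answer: -672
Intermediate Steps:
28*((2*(-4))*(-1*(-3) + 0)) = 28*(-8*(3 + 0)) = 28*(-8*3) = 28*(-24) = -672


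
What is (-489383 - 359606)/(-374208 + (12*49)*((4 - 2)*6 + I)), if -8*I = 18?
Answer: 848989/368475 ≈ 2.3041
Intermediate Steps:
I = -9/4 (I = -⅛*18 = -9/4 ≈ -2.2500)
(-489383 - 359606)/(-374208 + (12*49)*((4 - 2)*6 + I)) = (-489383 - 359606)/(-374208 + (12*49)*((4 - 2)*6 - 9/4)) = -848989/(-374208 + 588*(2*6 - 9/4)) = -848989/(-374208 + 588*(12 - 9/4)) = -848989/(-374208 + 588*(39/4)) = -848989/(-374208 + 5733) = -848989/(-368475) = -848989*(-1/368475) = 848989/368475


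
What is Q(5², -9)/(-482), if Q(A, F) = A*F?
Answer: 225/482 ≈ 0.46680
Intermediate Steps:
Q(5², -9)/(-482) = (5²*(-9))/(-482) = (25*(-9))*(-1/482) = -225*(-1/482) = 225/482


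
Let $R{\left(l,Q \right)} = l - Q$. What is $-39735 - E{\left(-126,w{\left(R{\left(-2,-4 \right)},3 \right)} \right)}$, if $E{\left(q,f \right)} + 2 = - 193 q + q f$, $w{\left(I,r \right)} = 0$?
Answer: $-64051$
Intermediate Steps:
$E{\left(q,f \right)} = -2 - 193 q + f q$ ($E{\left(q,f \right)} = -2 + \left(- 193 q + q f\right) = -2 + \left(- 193 q + f q\right) = -2 - 193 q + f q$)
$-39735 - E{\left(-126,w{\left(R{\left(-2,-4 \right)},3 \right)} \right)} = -39735 - \left(-2 - -24318 + 0 \left(-126\right)\right) = -39735 - \left(-2 + 24318 + 0\right) = -39735 - 24316 = -64051$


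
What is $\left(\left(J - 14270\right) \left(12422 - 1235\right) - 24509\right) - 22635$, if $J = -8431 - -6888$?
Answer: $-176947175$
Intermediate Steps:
$J = -1543$ ($J = -8431 + 6888 = -1543$)
$\left(\left(J - 14270\right) \left(12422 - 1235\right) - 24509\right) - 22635 = \left(\left(-1543 - 14270\right) \left(12422 - 1235\right) - 24509\right) - 22635 = \left(\left(-15813\right) 11187 - 24509\right) - 22635 = \left(-176900031 - 24509\right) - 22635 = -176924540 - 22635 = -176947175$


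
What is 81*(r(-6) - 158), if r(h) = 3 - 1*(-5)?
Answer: -12150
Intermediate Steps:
r(h) = 8 (r(h) = 3 + 5 = 8)
81*(r(-6) - 158) = 81*(8 - 158) = 81*(-150) = -12150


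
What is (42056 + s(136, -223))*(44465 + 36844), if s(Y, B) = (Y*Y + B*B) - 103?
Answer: 8958463002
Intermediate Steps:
s(Y, B) = -103 + B² + Y² (s(Y, B) = (Y² + B²) - 103 = (B² + Y²) - 103 = -103 + B² + Y²)
(42056 + s(136, -223))*(44465 + 36844) = (42056 + (-103 + (-223)² + 136²))*(44465 + 36844) = (42056 + (-103 + 49729 + 18496))*81309 = (42056 + 68122)*81309 = 110178*81309 = 8958463002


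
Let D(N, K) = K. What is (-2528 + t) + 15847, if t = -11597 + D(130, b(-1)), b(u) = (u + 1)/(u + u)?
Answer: 1722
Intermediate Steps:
b(u) = (1 + u)/(2*u) (b(u) = (1 + u)/((2*u)) = (1 + u)*(1/(2*u)) = (1 + u)/(2*u))
t = -11597 (t = -11597 + (½)*(1 - 1)/(-1) = -11597 + (½)*(-1)*0 = -11597 + 0 = -11597)
(-2528 + t) + 15847 = (-2528 - 11597) + 15847 = -14125 + 15847 = 1722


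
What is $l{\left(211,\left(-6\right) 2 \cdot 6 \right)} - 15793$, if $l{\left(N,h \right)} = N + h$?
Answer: $-15654$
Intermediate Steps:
$l{\left(211,\left(-6\right) 2 \cdot 6 \right)} - 15793 = \left(211 + \left(-6\right) 2 \cdot 6\right) - 15793 = \left(211 - 72\right) - 15793 = 139 - 15793 = -15654$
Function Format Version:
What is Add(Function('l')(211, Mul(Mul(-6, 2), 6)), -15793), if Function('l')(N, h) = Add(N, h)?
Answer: -15654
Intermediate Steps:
Add(Function('l')(211, Mul(Mul(-6, 2), 6)), -15793) = Add(Add(211, Mul(Mul(-6, 2), 6)), -15793) = Add(Add(211, Mul(-12, 6)), -15793) = Add(Add(211, -72), -15793) = Add(139, -15793) = -15654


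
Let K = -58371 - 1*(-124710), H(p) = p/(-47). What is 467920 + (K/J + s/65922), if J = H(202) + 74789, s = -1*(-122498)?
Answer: 18070239429904234/38617997547 ≈ 4.6792e+5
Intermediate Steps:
H(p) = -p/47 (H(p) = p*(-1/47) = -p/47)
K = 66339 (K = -58371 + 124710 = 66339)
s = 122498
J = 3514881/47 (J = -1/47*202 + 74789 = -202/47 + 74789 = 3514881/47 ≈ 74785.)
467920 + (K/J + s/65922) = 467920 + (66339/(3514881/47) + 122498/65922) = 467920 + (66339*(47/3514881) + 122498*(1/65922)) = 467920 + (1039311/1171627 + 61249/32961) = 467920 + 106017711994/38617997547 = 18070239429904234/38617997547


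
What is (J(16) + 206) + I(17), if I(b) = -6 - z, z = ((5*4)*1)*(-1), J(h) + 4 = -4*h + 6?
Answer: 158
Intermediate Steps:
J(h) = 2 - 4*h (J(h) = -4 + (-4*h + 6) = -4 + (6 - 4*h) = 2 - 4*h)
z = -20 (z = (20*1)*(-1) = 20*(-1) = -20)
I(b) = 14 (I(b) = -6 - 1*(-20) = -6 + 20 = 14)
(J(16) + 206) + I(17) = ((2 - 4*16) + 206) + 14 = ((2 - 64) + 206) + 14 = (-62 + 206) + 14 = 144 + 14 = 158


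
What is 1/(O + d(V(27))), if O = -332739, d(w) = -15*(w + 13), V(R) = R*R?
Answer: -1/343869 ≈ -2.9081e-6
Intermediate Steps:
V(R) = R²
d(w) = -195 - 15*w (d(w) = -15*(13 + w) = -195 - 15*w)
1/(O + d(V(27))) = 1/(-332739 + (-195 - 15*27²)) = 1/(-332739 + (-195 - 15*729)) = 1/(-332739 + (-195 - 10935)) = 1/(-332739 - 11130) = 1/(-343869) = -1/343869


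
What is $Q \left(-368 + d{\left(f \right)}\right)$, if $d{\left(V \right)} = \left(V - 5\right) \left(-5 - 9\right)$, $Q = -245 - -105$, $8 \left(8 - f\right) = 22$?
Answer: $52010$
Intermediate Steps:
$f = \frac{21}{4}$ ($f = 8 - \frac{11}{4} = \frac{21}{4} \approx 5.25$)
$Q = -140$ ($Q = -245 + 105 = -140$)
$d{\left(V \right)} = 70 - 14 V$ ($d{\left(V \right)} = \left(-5 + V\right) \left(-14\right) = 70 - 14 V$)
$Q \left(-368 + d{\left(f \right)}\right) = - 140 \left(-368 + \left(70 - \frac{147}{2}\right)\right) = - 140 \left(-368 - \frac{7}{2}\right) = \left(-140\right) \left(- \frac{743}{2}\right) = 52010$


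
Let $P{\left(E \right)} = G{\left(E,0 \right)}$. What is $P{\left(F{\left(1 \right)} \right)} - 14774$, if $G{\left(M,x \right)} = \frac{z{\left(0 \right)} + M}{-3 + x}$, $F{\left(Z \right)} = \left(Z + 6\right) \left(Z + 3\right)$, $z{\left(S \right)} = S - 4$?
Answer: $-14782$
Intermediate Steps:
$z{\left(S \right)} = -4 + S$ ($z{\left(S \right)} = S - 4 = -4 + S$)
$F{\left(Z \right)} = \left(3 + Z\right) \left(6 + Z\right)$ ($F{\left(Z \right)} = \left(6 + Z\right) \left(3 + Z\right) = \left(3 + Z\right) \left(6 + Z\right)$)
$G{\left(M,x \right)} = \frac{-4 + M}{-3 + x}$ ($G{\left(M,x \right)} = \frac{\left(-4 + 0\right) + M}{-3 + x} = \frac{-4 + M}{-3 + x}$)
$P{\left(E \right)} = \frac{4}{3} - \frac{E}{3}$ ($P{\left(E \right)} = \frac{-4 + E}{-3 + 0} = \frac{-4 + E}{-3} = - \frac{-4 + E}{3} = \frac{4}{3} - \frac{E}{3}$)
$P{\left(F{\left(1 \right)} \right)} - 14774 = \left(\frac{4}{3} - \frac{18 + 1^{2} + 9 \cdot 1}{3}\right) - 14774 = \left(\frac{4}{3} - \frac{18 + 1 + 9}{3}\right) - 14774 = \left(\frac{4}{3} - \frac{28}{3}\right) - 14774 = -8 - 14774 = -14782$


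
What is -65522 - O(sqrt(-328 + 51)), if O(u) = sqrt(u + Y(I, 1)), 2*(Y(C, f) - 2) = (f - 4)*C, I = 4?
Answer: -65522 - sqrt(-4 + I*sqrt(277)) ≈ -65525.0 - 3.2494*I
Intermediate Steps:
Y(C, f) = 2 + C*(-4 + f)/2 (Y(C, f) = 2 + ((f - 4)*C)/2 = 2 + ((-4 + f)*C)/2 = 2 + (C*(-4 + f))/2 = 2 + C*(-4 + f)/2)
O(u) = sqrt(-4 + u) (O(u) = sqrt(u + (2 - 2*4 + (1/2)*4*1)) = sqrt(u + (2 - 8 + 2)) = sqrt(u - 4) = sqrt(-4 + u))
-65522 - O(sqrt(-328 + 51)) = -65522 - sqrt(-4 + sqrt(-328 + 51)) = -65522 - sqrt(-4 + sqrt(-277)) = -65522 - sqrt(-4 + I*sqrt(277))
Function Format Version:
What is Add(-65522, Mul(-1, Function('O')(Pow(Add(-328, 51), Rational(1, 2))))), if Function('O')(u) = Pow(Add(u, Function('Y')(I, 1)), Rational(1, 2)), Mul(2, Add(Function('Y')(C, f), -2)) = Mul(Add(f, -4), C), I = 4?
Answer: Add(-65522, Mul(-1, Pow(Add(-4, Mul(I, Pow(277, Rational(1, 2)))), Rational(1, 2)))) ≈ Add(-65525., Mul(-3.2494, I))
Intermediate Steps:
Function('Y')(C, f) = Add(2, Mul(Rational(1, 2), C, Add(-4, f))) (Function('Y')(C, f) = Add(2, Mul(Rational(1, 2), Mul(Add(f, -4), C))) = Add(2, Mul(Rational(1, 2), Mul(Add(-4, f), C))) = Add(2, Mul(Rational(1, 2), Mul(C, Add(-4, f)))) = Add(2, Mul(Rational(1, 2), C, Add(-4, f))))
Function('O')(u) = Pow(Add(-4, u), Rational(1, 2)) (Function('O')(u) = Pow(Add(u, Add(2, Mul(-2, 4), Mul(Rational(1, 2), 4, 1))), Rational(1, 2)) = Pow(Add(u, Add(2, -8, 2)), Rational(1, 2)) = Pow(Add(u, -4), Rational(1, 2)) = Pow(Add(-4, u), Rational(1, 2)))
Add(-65522, Mul(-1, Function('O')(Pow(Add(-328, 51), Rational(1, 2))))) = Add(-65522, Mul(-1, Pow(Add(-4, Pow(Add(-328, 51), Rational(1, 2))), Rational(1, 2)))) = Add(-65522, Mul(-1, Pow(Add(-4, Pow(-277, Rational(1, 2))), Rational(1, 2)))) = Add(-65522, Mul(-1, Pow(Add(-4, Mul(I, Pow(277, Rational(1, 2)))), Rational(1, 2))))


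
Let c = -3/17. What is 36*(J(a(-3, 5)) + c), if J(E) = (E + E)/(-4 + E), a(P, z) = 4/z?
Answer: -414/17 ≈ -24.353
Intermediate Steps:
c = -3/17 (c = -3*1/17 = -3/17 ≈ -0.17647)
J(E) = 2*E/(-4 + E) (J(E) = (2*E)/(-4 + E) = 2*E/(-4 + E))
36*(J(a(-3, 5)) + c) = 36*(2*(4/5)/(-4 + 4/5) - 3/17) = 36*(2*(4*(⅕))/(-4 + 4*(⅕)) - 3/17) = 36*(2*(⅘)/(-4 + ⅘) - 3/17) = 36*(2*(⅘)/(-16/5) - 3/17) = 36*(2*(⅘)*(-5/16) - 3/17) = 36*(-½ - 3/17) = 36*(-23/34) = -414/17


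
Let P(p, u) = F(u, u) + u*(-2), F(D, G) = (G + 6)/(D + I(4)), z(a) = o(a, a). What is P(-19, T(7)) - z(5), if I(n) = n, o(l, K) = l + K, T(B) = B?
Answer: -251/11 ≈ -22.818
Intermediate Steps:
o(l, K) = K + l
z(a) = 2*a (z(a) = a + a = 2*a)
F(D, G) = (6 + G)/(4 + D) (F(D, G) = (G + 6)/(D + 4) = (6 + G)/(4 + D))
P(p, u) = -2*u + (6 + u)/(4 + u) (P(p, u) = (6 + u)/(4 + u) + u*(-2) = (6 + u)/(4 + u) - 2*u = -2*u + (6 + u)/(4 + u))
P(-19, T(7)) - z(5) = (6 + 7 - 2*7*(4 + 7))/(4 + 7) - 2*5 = (6 + 7 - 2*7*11)/11 - 1*10 = (6 + 7 - 154)/11 - 10 = (1/11)*(-141) - 10 = -141/11 - 10 = -251/11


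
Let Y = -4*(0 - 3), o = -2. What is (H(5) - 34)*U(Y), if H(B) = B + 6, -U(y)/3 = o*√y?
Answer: -276*√3 ≈ -478.05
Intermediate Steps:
Y = 12 (Y = -4*(-3) = 12)
U(y) = 6*√y (U(y) = -(-6)*√y = 6*√y)
H(B) = 6 + B
(H(5) - 34)*U(Y) = ((6 + 5) - 34)*(6*√12) = (11 - 34)*(6*(2*√3)) = -276*√3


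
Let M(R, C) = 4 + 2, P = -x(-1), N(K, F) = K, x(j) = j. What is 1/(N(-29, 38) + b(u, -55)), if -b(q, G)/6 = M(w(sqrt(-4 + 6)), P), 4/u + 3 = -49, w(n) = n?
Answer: -1/65 ≈ -0.015385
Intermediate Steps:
u = -1/13 (u = 4/(-3 - 49) = 4/(-52) = 4*(-1/52) = -1/13 ≈ -0.076923)
P = 1 (P = -1*(-1) = 1)
M(R, C) = 6
b(q, G) = -36 (b(q, G) = -6*6 = -36)
1/(N(-29, 38) + b(u, -55)) = 1/(-29 - 36) = 1/(-65) = -1/65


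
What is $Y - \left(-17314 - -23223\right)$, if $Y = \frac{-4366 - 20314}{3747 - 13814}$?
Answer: $- \frac{59461223}{10067} \approx -5906.5$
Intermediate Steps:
$Y = \frac{24680}{10067}$ ($Y = - \frac{24680}{-10067} = \left(-24680\right) \left(- \frac{1}{10067}\right) = \frac{24680}{10067} \approx 2.4516$)
$Y - \left(-17314 - -23223\right) = \frac{24680}{10067} - \left(-17314 - -23223\right) = \frac{24680}{10067} - \left(-17314 + 23223\right) = \frac{24680}{10067} - 5909 = - \frac{59461223}{10067}$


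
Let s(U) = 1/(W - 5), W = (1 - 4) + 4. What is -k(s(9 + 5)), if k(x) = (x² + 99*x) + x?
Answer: 399/16 ≈ 24.938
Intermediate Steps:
W = 1 (W = -3 + 4 = 1)
s(U) = -¼ (s(U) = 1/(1 - 5) = 1/(-4) = -¼)
k(x) = x² + 100*x
-k(s(9 + 5)) = -(-1)*(100 - ¼)/4 = -(-1)*399/(4*4) = -1*(-399/16) = 399/16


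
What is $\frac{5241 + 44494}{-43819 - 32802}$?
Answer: $- \frac{49735}{76621} \approx -0.6491$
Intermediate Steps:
$\frac{5241 + 44494}{-43819 - 32802} = \frac{49735}{-76621} = 49735 \left(- \frac{1}{76621}\right) = - \frac{49735}{76621}$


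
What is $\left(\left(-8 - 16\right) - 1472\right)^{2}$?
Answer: $2238016$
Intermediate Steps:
$\left(\left(-8 - 16\right) - 1472\right)^{2} = \left(-24 - 1472\right)^{2} = \left(-1496\right)^{2} = 2238016$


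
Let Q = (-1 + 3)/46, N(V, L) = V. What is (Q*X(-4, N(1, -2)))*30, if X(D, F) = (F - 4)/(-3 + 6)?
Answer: -30/23 ≈ -1.3043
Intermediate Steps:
X(D, F) = -4/3 + F/3 (X(D, F) = (-4 + F)/3 = (-4 + F)*(1/3) = -4/3 + F/3)
Q = 1/23 (Q = 2*(1/46) = 1/23 ≈ 0.043478)
(Q*X(-4, N(1, -2)))*30 = ((-4/3 + (1/3)*1)/23)*30 = ((-4/3 + 1/3)/23)*30 = ((1/23)*(-1))*30 = -1/23*30 = -30/23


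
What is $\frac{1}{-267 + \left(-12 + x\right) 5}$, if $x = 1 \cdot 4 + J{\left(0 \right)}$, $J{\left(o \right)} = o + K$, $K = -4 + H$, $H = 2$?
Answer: $- \frac{1}{317} \approx -0.0031546$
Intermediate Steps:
$K = -2$ ($K = -4 + 2 = -2$)
$J{\left(o \right)} = -2 + o$ ($J{\left(o \right)} = o - 2 = -2 + o$)
$x = 2$ ($x = 1 \cdot 4 + \left(-2 + 0\right) = 4 - 2 = 2$)
$\frac{1}{-267 + \left(-12 + x\right) 5} = \frac{1}{-267 + \left(-12 + 2\right) 5} = \frac{1}{-267 - 50} = \frac{1}{-317} = - \frac{1}{317}$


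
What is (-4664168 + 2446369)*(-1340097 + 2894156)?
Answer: -3446590496141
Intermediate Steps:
(-4664168 + 2446369)*(-1340097 + 2894156) = -2217799*1554059 = -3446590496141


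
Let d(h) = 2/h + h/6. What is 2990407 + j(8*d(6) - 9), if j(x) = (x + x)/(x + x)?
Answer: 2990408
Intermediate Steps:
d(h) = 2/h + h/6 (d(h) = 2/h + h*(⅙) = 2/h + h/6)
j(x) = 1 (j(x) = (2*x)/((2*x)) = (2*x)*(1/(2*x)) = 1)
2990407 + j(8*d(6) - 9) = 2990407 + 1 = 2990408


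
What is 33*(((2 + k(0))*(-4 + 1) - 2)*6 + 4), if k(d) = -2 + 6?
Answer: -3828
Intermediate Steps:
k(d) = 4
33*(((2 + k(0))*(-4 + 1) - 2)*6 + 4) = 33*(((2 + 4)*(-4 + 1) - 2)*6 + 4) = 33*((6*(-3) - 2)*6 + 4) = 33*((-18 - 2)*6 + 4) = 33*(-20*6 + 4) = 33*(-120 + 4) = 33*(-116) = -3828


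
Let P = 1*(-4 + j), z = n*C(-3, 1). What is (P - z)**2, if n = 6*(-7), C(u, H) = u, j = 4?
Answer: 15876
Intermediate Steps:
n = -42
z = 126 (z = -42*(-3) = 126)
P = 0 (P = 1*(-4 + 4) = 1*0 = 0)
(P - z)**2 = (0 - 1*126)**2 = (0 - 126)**2 = (-126)**2 = 15876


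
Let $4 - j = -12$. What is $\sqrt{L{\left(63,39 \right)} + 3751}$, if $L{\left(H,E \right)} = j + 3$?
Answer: $\sqrt{3770} \approx 61.4$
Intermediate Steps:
$j = 16$ ($j = 4 - -12 = 4 + 12 = 16$)
$L{\left(H,E \right)} = 19$ ($L{\left(H,E \right)} = 16 + 3 = 19$)
$\sqrt{L{\left(63,39 \right)} + 3751} = \sqrt{19 + 3751} = \sqrt{3770}$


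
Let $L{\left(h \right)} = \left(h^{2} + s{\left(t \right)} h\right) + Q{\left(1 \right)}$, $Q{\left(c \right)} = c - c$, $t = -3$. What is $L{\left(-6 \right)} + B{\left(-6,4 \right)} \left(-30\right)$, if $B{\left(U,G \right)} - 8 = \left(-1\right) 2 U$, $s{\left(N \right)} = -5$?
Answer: $-534$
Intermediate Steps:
$Q{\left(c \right)} = 0$
$B{\left(U,G \right)} = 8 - 2 U$ ($B{\left(U,G \right)} = 8 + \left(-1\right) 2 U = 8 - 2 U$)
$L{\left(h \right)} = h^{2} - 5 h$ ($L{\left(h \right)} = \left(h^{2} - 5 h\right) + 0 = h^{2} - 5 h$)
$L{\left(-6 \right)} + B{\left(-6,4 \right)} \left(-30\right) = - 6 \left(-5 - 6\right) + \left(8 - -12\right) \left(-30\right) = \left(-6\right) \left(-11\right) + \left(8 + 12\right) \left(-30\right) = 66 + 20 \left(-30\right) = 66 - 600 = -534$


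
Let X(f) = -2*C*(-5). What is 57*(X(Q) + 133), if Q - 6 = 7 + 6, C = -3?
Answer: 5871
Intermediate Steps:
Q = 19 (Q = 6 + (7 + 6) = 6 + 13 = 19)
X(f) = -30 (X(f) = -2*(-3)*(-5) = 6*(-5) = -30)
57*(X(Q) + 133) = 57*(-30 + 133) = 57*103 = 5871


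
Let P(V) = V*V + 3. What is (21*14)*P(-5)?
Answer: 8232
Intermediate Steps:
P(V) = 3 + V² (P(V) = V² + 3 = 3 + V²)
(21*14)*P(-5) = (21*14)*(3 + (-5)²) = 294*(3 + 25) = 294*28 = 8232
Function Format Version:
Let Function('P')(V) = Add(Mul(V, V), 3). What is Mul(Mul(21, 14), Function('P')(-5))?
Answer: 8232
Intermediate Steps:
Function('P')(V) = Add(3, Pow(V, 2)) (Function('P')(V) = Add(Pow(V, 2), 3) = Add(3, Pow(V, 2)))
Mul(Mul(21, 14), Function('P')(-5)) = Mul(Mul(21, 14), Add(3, Pow(-5, 2))) = Mul(294, Add(3, 25)) = Mul(294, 28) = 8232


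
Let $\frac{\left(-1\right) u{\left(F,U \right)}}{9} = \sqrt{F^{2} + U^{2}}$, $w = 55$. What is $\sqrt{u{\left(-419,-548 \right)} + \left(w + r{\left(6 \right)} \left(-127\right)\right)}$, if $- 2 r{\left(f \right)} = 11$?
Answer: $\frac{\sqrt{3014 - 36 \sqrt{475865}}}{2} \approx 73.858 i$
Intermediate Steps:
$u{\left(F,U \right)} = - 9 \sqrt{F^{2} + U^{2}}$
$r{\left(f \right)} = - \frac{11}{2}$ ($r{\left(f \right)} = \left(- \frac{1}{2}\right) 11 = - \frac{11}{2}$)
$\sqrt{u{\left(-419,-548 \right)} + \left(w + r{\left(6 \right)} \left(-127\right)\right)} = \sqrt{- 9 \sqrt{\left(-419\right)^{2} + \left(-548\right)^{2}} + \left(55 - - \frac{1397}{2}\right)} = \sqrt{- 9 \sqrt{175561 + 300304} + \left(55 + \frac{1397}{2}\right)} = \sqrt{- 9 \sqrt{475865} + \frac{1507}{2}} = \sqrt{\frac{1507}{2} - 9 \sqrt{475865}}$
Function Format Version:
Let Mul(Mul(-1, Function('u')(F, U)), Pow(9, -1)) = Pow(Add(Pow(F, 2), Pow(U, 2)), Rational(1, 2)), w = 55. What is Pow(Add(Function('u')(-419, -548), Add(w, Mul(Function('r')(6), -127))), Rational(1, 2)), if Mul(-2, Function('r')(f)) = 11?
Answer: Mul(Rational(1, 2), Pow(Add(3014, Mul(-36, Pow(475865, Rational(1, 2)))), Rational(1, 2))) ≈ Mul(73.858, I)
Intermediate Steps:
Function('u')(F, U) = Mul(-9, Pow(Add(Pow(F, 2), Pow(U, 2)), Rational(1, 2)))
Function('r')(f) = Rational(-11, 2) (Function('r')(f) = Mul(Rational(-1, 2), 11) = Rational(-11, 2))
Pow(Add(Function('u')(-419, -548), Add(w, Mul(Function('r')(6), -127))), Rational(1, 2)) = Pow(Add(Mul(-9, Pow(Add(Pow(-419, 2), Pow(-548, 2)), Rational(1, 2))), Add(55, Mul(Rational(-11, 2), -127))), Rational(1, 2)) = Pow(Add(Mul(-9, Pow(Add(175561, 300304), Rational(1, 2))), Add(55, Rational(1397, 2))), Rational(1, 2)) = Pow(Add(Mul(-9, Pow(475865, Rational(1, 2))), Rational(1507, 2)), Rational(1, 2)) = Pow(Add(Rational(1507, 2), Mul(-9, Pow(475865, Rational(1, 2)))), Rational(1, 2))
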